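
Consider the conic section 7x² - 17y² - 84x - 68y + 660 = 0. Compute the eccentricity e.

e = 2√42/7

Group the x- and y-terms: 7(x² - 12x) -17(y² + 4y) = -660
Complete the square: 7(x - 6)² -17(y + 2)² = -660 + 252 - 68 = -476
Divide by -476: (y + 2)²/28 - (x - 6)²/68 = 1
Hyperbola, center (6, -2), transverse axis vertical; a² = 28, b² = 68.
c² = a² + b² = 96, so c = 4√6.
e = c/a = 4√6/2√7 = 2√42/7.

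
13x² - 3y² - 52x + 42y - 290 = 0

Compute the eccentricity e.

e = 4√3/3

13(x² - 4x) -3(y² - 14y) = 290
13(x - 2)² -3(y - 7)² = 290 + 52 - 147 = 195
Divide through by 195 to get (x - 2)²/15 - (y - 7)²/65 = 1.
Hyperbola, center (2, 7), transverse axis horizontal; a² = 15, b² = 65.
c² = a² + b² = 80, so c = 4√5.
e = c/a = 4√5/√15 = 4√3/3.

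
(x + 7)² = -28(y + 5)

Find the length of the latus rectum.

28

Vertex (-7, -5); 4p = -28 so p = -7. Opens down.
Latus rectum length = |4p| = 28.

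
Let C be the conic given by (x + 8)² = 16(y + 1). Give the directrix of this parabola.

Vertex (-8, -1); 4p = 16 so p = 4. Opens up.
Directrix is the horizontal line y = k − p = -1 − (4) = -5.

y = -5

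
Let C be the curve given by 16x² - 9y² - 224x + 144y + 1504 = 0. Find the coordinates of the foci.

Collect terms: 16(x² - 14x) -9(y² - 16y) = -1504
16(x - 7)² -9(y - 8)² = -1504 + 784 - 576 = -1296
Divide through by -1296 to get (y - 8)²/144 - (x - 7)²/81 = 1.
Hyperbola, center (7, 8), transverse axis vertical; a² = 144, b² = 81.
c² = a² + b² = 144 + 81 = 225, so c = 15.
Foci lie on the vertical axis through the center: (h, k ± c).

(7, -7) and (7, 23)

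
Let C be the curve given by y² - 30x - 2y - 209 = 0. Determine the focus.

(1/2, 1)

Only y is squared. Complete the square in y: (y - 1)² = 30(x + 7).
Vertex (-7, 1); 4p = 30 so p = 15/2. Opens right.
Focus is p units from the vertex along the axis: (h + p, k).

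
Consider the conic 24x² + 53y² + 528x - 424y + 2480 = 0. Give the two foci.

Group: 24(x² + 22x) + 53(y² - 8y) = -2480
Complete the square: 24(x + 11)² + 53(y - 4)² = -2480 + 2904 + 848 = 1272
Divide by 1272: (x + 11)²/53 + (y - 4)²/24 = 1
Ellipse, center (-11, 4), major axis horizontal; a² = 53, b² = 24.
c² = a² - b² = 53 - 24 = 29, so c = √29.
Foci lie on the horizontal axis through the center: (h ± c, k).

(-11 - √29, 4) and (-11 + √29, 4)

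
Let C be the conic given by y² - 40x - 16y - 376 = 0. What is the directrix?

x = -21

Only y is squared. Complete the square in y: (y - 8)² = 40(x + 11).
Vertex (-11, 8); 4p = 40 so p = 10. Opens right.
Directrix is the vertical line x = h − p = -11 − (10) = -21.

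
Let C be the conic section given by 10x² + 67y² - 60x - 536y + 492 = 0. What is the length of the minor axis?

2√10

Group: 10(x² - 6x) + 67(y² - 8y) = -492
Completing the square gives 10(x - 3)² + 67(y - 4)² = -492 + 90 + 1072 = 670.
Divide through by 670 to get (x - 3)²/67 + (y - 4)²/10 = 1.
Ellipse, center (3, 4), major axis horizontal; a² = 67, b² = 10.
b² = 10 so b = √10; the minor axis has length 2b = 2√10.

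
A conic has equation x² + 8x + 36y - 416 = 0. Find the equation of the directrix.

Only x is squared. Complete the square in x: (x + 4)² = -36(y - 12).
Vertex (-4, 12); 4p = -36 so p = -9. Opens down.
Directrix is the horizontal line y = k − p = 12 − (-9) = 21.

y = 21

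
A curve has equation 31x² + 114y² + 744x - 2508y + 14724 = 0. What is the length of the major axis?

2√114

Rearranging, 31(x² + 24x) + 114(y² - 22y) = -14724.
31(x + 12)² + 114(y - 11)² = -14724 + 4464 + 13794 = 3534
Divide through by 3534 to get (x + 12)²/114 + (y - 11)²/31 = 1.
Ellipse, center (-12, 11), major axis horizontal; a² = 114, b² = 31.
a² = 114 so a = √114; the major axis has length 2a = 2√114.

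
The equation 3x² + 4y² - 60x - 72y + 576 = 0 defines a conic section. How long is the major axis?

8

Group: 3(x² - 20x) + 4(y² - 18y) = -576
Complete the square in x and y: 3(x - 10)² + 4(y - 9)² = -576 + 300 + 324 = 48
Dividing both sides by 48: (x - 10)²/16 + (y - 9)²/12 = 1
Ellipse, center (10, 9), major axis horizontal; a² = 16, b² = 12.
a² = 16 so a = 4; the major axis has length 2a = 8.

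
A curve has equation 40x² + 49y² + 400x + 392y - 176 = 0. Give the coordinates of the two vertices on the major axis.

Group: 40(x² + 10x) + 49(y² + 8y) = 176
Complete the square: 40(x + 5)² + 49(y + 4)² = 176 + 1000 + 784 = 1960
Dividing both sides by 1960: (x + 5)²/49 + (y + 4)²/40 = 1
Ellipse, center (-5, -4), major axis horizontal; a² = 49, b² = 40.
a = 7. Vertices at (h ± a, k).

(-12, -4) and (2, -4)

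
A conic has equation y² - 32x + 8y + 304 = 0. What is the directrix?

x = 1

Only y is squared. Complete the square in y: (y + 4)² = 32(x - 9).
Vertex (9, -4); 4p = 32 so p = 8. Opens right.
Directrix is the vertical line x = h − p = 9 − (8) = 1.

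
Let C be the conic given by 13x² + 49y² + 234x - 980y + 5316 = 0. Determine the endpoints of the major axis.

Rearranging, 13(x² + 18x) + 49(y² - 20y) = -5316.
Complete the square: 13(x + 9)² + 49(y - 10)² = -5316 + 1053 + 4900 = 637
Divide through by 637 to get (x + 9)²/49 + (y - 10)²/13 = 1.
Ellipse, center (-9, 10), major axis horizontal; a² = 49, b² = 13.
a = 7. Vertices at (h ± a, k).

(-16, 10) and (-2, 10)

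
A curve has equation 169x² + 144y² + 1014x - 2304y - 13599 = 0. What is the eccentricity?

e = 5/13

Rearranging, 169(x² + 6x) + 144(y² - 16y) = 13599.
Complete the square in x and y: 169(x + 3)² + 144(y - 8)² = 13599 + 1521 + 9216 = 24336
Dividing both sides by 24336: (x + 3)²/144 + (y - 8)²/169 = 1
Ellipse, center (-3, 8), major axis vertical; a² = 169, b² = 144.
c² = a² - b² = 25, so c = 5.
e = c/a = 5/13.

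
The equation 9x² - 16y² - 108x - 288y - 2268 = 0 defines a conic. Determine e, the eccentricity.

Group the x- and y-terms: 9(x² - 12x) -16(y² + 18y) = 2268
9(x - 6)² -16(y + 9)² = 2268 + 324 - 1296 = 1296
Dividing both sides by 1296: (x - 6)²/144 - (y + 9)²/81 = 1
Hyperbola, center (6, -9), transverse axis horizontal; a² = 144, b² = 81.
c² = a² + b² = 225, so c = 15.
e = c/a = 15/12 = 5/4.

e = 5/4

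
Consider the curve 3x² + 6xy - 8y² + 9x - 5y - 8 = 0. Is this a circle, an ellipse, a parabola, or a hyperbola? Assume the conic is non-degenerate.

A = 3, B = 6, C = -8.
Discriminant B² − 4AC = 6² − 4·3·(-8) = 132.
B² − 4AC > 0 ⇒ hyperbola.

hyperbola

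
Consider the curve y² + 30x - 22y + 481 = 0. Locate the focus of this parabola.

(-39/2, 11)

Only y is squared. Complete the square in y: (y - 11)² = -30(x + 12).
Vertex (-12, 11); 4p = -30 so p = -15/2. Opens left.
Focus is p units from the vertex along the axis: (h + p, k).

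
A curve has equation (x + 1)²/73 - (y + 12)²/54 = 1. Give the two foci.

(-1 - √127, -12) and (-1 + √127, -12)

Center (-1, -12). The positive term is the x-term, so the transverse axis is horizontal; a² = 73, b² = 54.
c² = a² + b² = 73 + 54 = 127, so c = √127.
Foci lie on the horizontal axis through the center: (h ± c, k).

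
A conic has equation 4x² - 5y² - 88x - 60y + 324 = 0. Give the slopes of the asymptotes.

2√5/5 and -2√5/5

Rearranging, 4(x² - 22x) -5(y² + 12y) = -324.
Complete the square in x and y: 4(x - 11)² -5(y + 6)² = -324 + 484 - 180 = -20
Divide through by -20 to get (y + 6)²/4 - (x - 11)²/5 = 1.
Hyperbola, center (11, -6), transverse axis vertical; a² = 4, b² = 5.
For a vertical hyperbola the asymptotes have slope ±a/b.
Here that is ±2/√5 = ±2√5/5.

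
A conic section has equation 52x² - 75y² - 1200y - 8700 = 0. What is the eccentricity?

Group: 52x² -75(y² + 16y) = 8700
Completing the square gives 52x² -75(y + 8)² = 8700 + 0 - 4800 = 3900.
Divide through by 3900 to get x²/75 - (y + 8)²/52 = 1.
Hyperbola, center (0, -8), transverse axis horizontal; a² = 75, b² = 52.
c² = a² + b² = 127, so c = √127.
e = c/a = √127/5√3 = √381/15.

e = √381/15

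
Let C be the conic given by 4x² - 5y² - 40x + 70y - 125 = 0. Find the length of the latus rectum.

5

Group: 4(x² - 10x) -5(y² - 14y) = 125
Complete the square in x and y: 4(x - 5)² -5(y - 7)² = 125 + 100 - 245 = -20
Divide through by -20 to get (y - 7)²/4 - (x - 5)²/5 = 1.
Hyperbola, center (5, 7), transverse axis vertical; a² = 4, b² = 5.
Latus rectum length = 2b²/a = 2·5/2 = 5.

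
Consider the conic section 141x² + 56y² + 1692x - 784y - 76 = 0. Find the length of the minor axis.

Collect terms: 141(x² + 12x) + 56(y² - 14y) = 76
Completing the square gives 141(x + 6)² + 56(y - 7)² = 76 + 5076 + 2744 = 7896.
Dividing both sides by 7896: (x + 6)²/56 + (y - 7)²/141 = 1
Ellipse, center (-6, 7), major axis vertical; a² = 141, b² = 56.
b² = 56 so b = 2√14; the minor axis has length 2b = 4√14.

4√14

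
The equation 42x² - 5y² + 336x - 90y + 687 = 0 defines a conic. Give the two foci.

Group the x- and y-terms: 42(x² + 8x) -5(y² + 18y) = -687
Complete the square: 42(x + 4)² -5(y + 9)² = -687 + 672 - 405 = -420
Divide through by -420 to get (y + 9)²/84 - (x + 4)²/10 = 1.
Hyperbola, center (-4, -9), transverse axis vertical; a² = 84, b² = 10.
c² = a² + b² = 84 + 10 = 94, so c = √94.
Foci lie on the vertical axis through the center: (h, k ± c).

(-4, -9 - √94) and (-4, -9 + √94)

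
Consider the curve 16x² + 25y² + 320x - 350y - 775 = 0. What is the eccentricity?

e = 3/5

16(x² + 20x) + 25(y² - 14y) = 775
Completing the square gives 16(x + 10)² + 25(y - 7)² = 775 + 1600 + 1225 = 3600.
Divide by 3600: (x + 10)²/225 + (y - 7)²/144 = 1
Ellipse, center (-10, 7), major axis horizontal; a² = 225, b² = 144.
c² = a² - b² = 81, so c = 9.
e = c/a = 9/15 = 3/5.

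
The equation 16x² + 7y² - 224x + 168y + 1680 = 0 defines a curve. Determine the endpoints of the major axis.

(7, -16) and (7, -8)

Group: 16(x² - 14x) + 7(y² + 24y) = -1680
16(x - 7)² + 7(y + 12)² = -1680 + 784 + 1008 = 112
Divide through by 112 to get (x - 7)²/7 + (y + 12)²/16 = 1.
Ellipse, center (7, -12), major axis vertical; a² = 16, b² = 7.
a = 4. Vertices at (h, k ± a).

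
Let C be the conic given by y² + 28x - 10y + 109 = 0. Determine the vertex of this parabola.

Only y is squared. Complete the square in y: (y - 5)² = -28(x + 3).
Vertex (-3, 5); 4p = -28 so p = -7. Opens left.

(-3, 5)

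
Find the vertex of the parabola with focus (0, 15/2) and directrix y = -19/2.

(0, -1)

The vertex is the midpoint between the focus and the directrix along the axis of symmetry.
Axis is vertical (directrix is horizontal). Vertex y-coordinate = (15/2 + (-19/2))/2 = -1; x-coordinate = 0.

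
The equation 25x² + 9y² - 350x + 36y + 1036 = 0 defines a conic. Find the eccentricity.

Group: 25(x² - 14x) + 9(y² + 4y) = -1036
Completing the square gives 25(x - 7)² + 9(y + 2)² = -1036 + 1225 + 36 = 225.
Dividing both sides by 225: (x - 7)²/9 + (y + 2)²/25 = 1
Ellipse, center (7, -2), major axis vertical; a² = 25, b² = 9.
c² = a² - b² = 16, so c = 4.
e = c/a = 4/5.

e = 4/5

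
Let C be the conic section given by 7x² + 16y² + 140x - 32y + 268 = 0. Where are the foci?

(-16, 1) and (-4, 1)

Group: 7(x² + 20x) + 16(y² - 2y) = -268
7(x + 10)² + 16(y - 1)² = -268 + 700 + 16 = 448
Divide by 448: (x + 10)²/64 + (y - 1)²/28 = 1
Ellipse, center (-10, 1), major axis horizontal; a² = 64, b² = 28.
c² = a² - b² = 64 - 28 = 36, so c = 6.
Foci lie on the horizontal axis through the center: (h ± c, k).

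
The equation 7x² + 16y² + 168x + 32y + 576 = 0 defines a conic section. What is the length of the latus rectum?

Collect terms: 7(x² + 24x) + 16(y² + 2y) = -576
Complete the square in x and y: 7(x + 12)² + 16(y + 1)² = -576 + 1008 + 16 = 448
Divide by 448: (x + 12)²/64 + (y + 1)²/28 = 1
Ellipse, center (-12, -1), major axis horizontal; a² = 64, b² = 28.
Latus rectum length = 2b²/a = 2·28/8 = 7.

7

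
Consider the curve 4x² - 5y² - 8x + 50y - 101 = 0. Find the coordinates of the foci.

(1, 2) and (1, 8)

4(x² - 2x) -5(y² - 10y) = 101
Completing the square gives 4(x - 1)² -5(y - 5)² = 101 + 4 - 125 = -20.
Dividing both sides by -20: (y - 5)²/4 - (x - 1)²/5 = 1
Hyperbola, center (1, 5), transverse axis vertical; a² = 4, b² = 5.
c² = a² + b² = 4 + 5 = 9, so c = 3.
Foci lie on the vertical axis through the center: (h, k ± c).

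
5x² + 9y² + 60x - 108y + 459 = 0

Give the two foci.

5(x² + 12x) + 9(y² - 12y) = -459
Completing the square gives 5(x + 6)² + 9(y - 6)² = -459 + 180 + 324 = 45.
Divide by 45: (x + 6)²/9 + (y - 6)²/5 = 1
Ellipse, center (-6, 6), major axis horizontal; a² = 9, b² = 5.
c² = a² - b² = 9 - 5 = 4, so c = 2.
Foci lie on the horizontal axis through the center: (h ± c, k).

(-8, 6) and (-4, 6)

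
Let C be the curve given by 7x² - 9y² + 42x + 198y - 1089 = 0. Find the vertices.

7(x² + 6x) -9(y² - 22y) = 1089
Complete the square: 7(x + 3)² -9(y - 11)² = 1089 + 63 - 1089 = 63
Divide through by 63 to get (x + 3)²/9 - (y - 11)²/7 = 1.
Hyperbola, center (-3, 11), transverse axis horizontal; a² = 9, b² = 7.
a = 3. Vertices at (h ± a, k).

(-6, 11) and (0, 11)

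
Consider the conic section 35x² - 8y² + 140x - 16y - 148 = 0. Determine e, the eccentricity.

e = √86/4

Group: 35(x² + 4x) -8(y² + 2y) = 148
Completing the square gives 35(x + 2)² -8(y + 1)² = 148 + 140 - 8 = 280.
Divide by 280: (x + 2)²/8 - (y + 1)²/35 = 1
Hyperbola, center (-2, -1), transverse axis horizontal; a² = 8, b² = 35.
c² = a² + b² = 43, so c = √43.
e = c/a = √43/2√2 = √86/4.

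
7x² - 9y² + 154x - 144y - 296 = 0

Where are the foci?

(-23, -8) and (1, -8)

Group the x- and y-terms: 7(x² + 22x) -9(y² + 16y) = 296
Completing the square gives 7(x + 11)² -9(y + 8)² = 296 + 847 - 576 = 567.
Divide by 567: (x + 11)²/81 - (y + 8)²/63 = 1
Hyperbola, center (-11, -8), transverse axis horizontal; a² = 81, b² = 63.
c² = a² + b² = 81 + 63 = 144, so c = 12.
Foci lie on the horizontal axis through the center: (h ± c, k).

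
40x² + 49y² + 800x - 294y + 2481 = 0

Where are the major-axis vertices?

(-17, 3) and (-3, 3)

Rearranging, 40(x² + 20x) + 49(y² - 6y) = -2481.
40(x + 10)² + 49(y - 3)² = -2481 + 4000 + 441 = 1960
Divide through by 1960 to get (x + 10)²/49 + (y - 3)²/40 = 1.
Ellipse, center (-10, 3), major axis horizontal; a² = 49, b² = 40.
a = 7. Vertices at (h ± a, k).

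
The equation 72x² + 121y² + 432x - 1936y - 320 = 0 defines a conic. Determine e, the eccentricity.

e = 7/11

Collect terms: 72(x² + 6x) + 121(y² - 16y) = 320
Completing the square gives 72(x + 3)² + 121(y - 8)² = 320 + 648 + 7744 = 8712.
Divide through by 8712 to get (x + 3)²/121 + (y - 8)²/72 = 1.
Ellipse, center (-3, 8), major axis horizontal; a² = 121, b² = 72.
c² = a² - b² = 49, so c = 7.
e = c/a = 7/11.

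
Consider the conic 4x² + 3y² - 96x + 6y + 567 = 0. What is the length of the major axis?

Collect terms: 4(x² - 24x) + 3(y² + 2y) = -567
Complete the square: 4(x - 12)² + 3(y + 1)² = -567 + 576 + 3 = 12
Dividing both sides by 12: (x - 12)²/3 + (y + 1)²/4 = 1
Ellipse, center (12, -1), major axis vertical; a² = 4, b² = 3.
a² = 4 so a = 2; the major axis has length 2a = 4.

4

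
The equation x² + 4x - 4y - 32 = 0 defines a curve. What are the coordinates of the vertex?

Only x is squared. Complete the square in x: (x + 2)² = 4(y + 9).
Vertex (-2, -9); 4p = 4 so p = 1. Opens up.

(-2, -9)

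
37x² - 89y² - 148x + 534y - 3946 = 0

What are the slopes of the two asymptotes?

√3293/89 and -√3293/89

Group the x- and y-terms: 37(x² - 4x) -89(y² - 6y) = 3946
37(x - 2)² -89(y - 3)² = 3946 + 148 - 801 = 3293
Dividing both sides by 3293: (x - 2)²/89 - (y - 3)²/37 = 1
Hyperbola, center (2, 3), transverse axis horizontal; a² = 89, b² = 37.
For a horizontal hyperbola the asymptotes have slope ±b/a.
Here that is ±√37/√89 = ±√3293/89.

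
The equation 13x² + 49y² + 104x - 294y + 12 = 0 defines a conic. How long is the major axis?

14

Group the x- and y-terms: 13(x² + 8x) + 49(y² - 6y) = -12
13(x + 4)² + 49(y - 3)² = -12 + 208 + 441 = 637
Divide by 637: (x + 4)²/49 + (y - 3)²/13 = 1
Ellipse, center (-4, 3), major axis horizontal; a² = 49, b² = 13.
a² = 49 so a = 7; the major axis has length 2a = 14.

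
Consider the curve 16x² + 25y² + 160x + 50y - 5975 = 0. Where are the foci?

(-17, -1) and (7, -1)

Collect terms: 16(x² + 10x) + 25(y² + 2y) = 5975
Complete the square: 16(x + 5)² + 25(y + 1)² = 5975 + 400 + 25 = 6400
Dividing both sides by 6400: (x + 5)²/400 + (y + 1)²/256 = 1
Ellipse, center (-5, -1), major axis horizontal; a² = 400, b² = 256.
c² = a² - b² = 400 - 256 = 144, so c = 12.
Foci lie on the horizontal axis through the center: (h ± c, k).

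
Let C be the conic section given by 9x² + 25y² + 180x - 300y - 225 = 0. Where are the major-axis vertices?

9(x² + 20x) + 25(y² - 12y) = 225
Complete the square in x and y: 9(x + 10)² + 25(y - 6)² = 225 + 900 + 900 = 2025
Divide through by 2025 to get (x + 10)²/225 + (y - 6)²/81 = 1.
Ellipse, center (-10, 6), major axis horizontal; a² = 225, b² = 81.
a = 15. Vertices at (h ± a, k).

(-25, 6) and (5, 6)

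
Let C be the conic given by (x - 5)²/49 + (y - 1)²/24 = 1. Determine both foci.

(0, 1) and (10, 1)

Center (5, 1). The larger denominator 49 sits under the x-term, so the major axis is horizontal; a² = 49, b² = 24.
c² = a² - b² = 49 - 24 = 25, so c = 5.
Foci lie on the horizontal axis through the center: (h ± c, k).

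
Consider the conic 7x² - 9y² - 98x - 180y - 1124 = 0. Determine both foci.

Group: 7(x² - 14x) -9(y² + 20y) = 1124
Completing the square gives 7(x - 7)² -9(y + 10)² = 1124 + 343 - 900 = 567.
Dividing both sides by 567: (x - 7)²/81 - (y + 10)²/63 = 1
Hyperbola, center (7, -10), transverse axis horizontal; a² = 81, b² = 63.
c² = a² + b² = 81 + 63 = 144, so c = 12.
Foci lie on the horizontal axis through the center: (h ± c, k).

(-5, -10) and (19, -10)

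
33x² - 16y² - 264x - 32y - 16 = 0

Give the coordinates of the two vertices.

33(x² - 8x) -16(y² + 2y) = 16
Complete the square in x and y: 33(x - 4)² -16(y + 1)² = 16 + 528 - 16 = 528
Divide through by 528 to get (x - 4)²/16 - (y + 1)²/33 = 1.
Hyperbola, center (4, -1), transverse axis horizontal; a² = 16, b² = 33.
a = 4. Vertices at (h ± a, k).

(0, -1) and (8, -1)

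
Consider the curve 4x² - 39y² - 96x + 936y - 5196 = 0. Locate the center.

(12, 12)

Group the x- and y-terms: 4(x² - 24x) -39(y² - 24y) = 5196
Complete the square: 4(x - 12)² -39(y - 12)² = 5196 + 576 - 5616 = 156
Divide by 156: (x - 12)²/39 - (y - 12)²/4 = 1
Hyperbola with center (12, 12).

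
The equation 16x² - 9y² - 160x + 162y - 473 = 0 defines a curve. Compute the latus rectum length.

Group the x- and y-terms: 16(x² - 10x) -9(y² - 18y) = 473
Completing the square gives 16(x - 5)² -9(y - 9)² = 473 + 400 - 729 = 144.
Divide by 144: (x - 5)²/9 - (y - 9)²/16 = 1
Hyperbola, center (5, 9), transverse axis horizontal; a² = 9, b² = 16.
Latus rectum length = 2b²/a = 2·16/3 = 32/3.

32/3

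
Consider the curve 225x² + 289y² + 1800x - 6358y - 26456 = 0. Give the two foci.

(-12, 11) and (4, 11)

Rearranging, 225(x² + 8x) + 289(y² - 22y) = 26456.
Complete the square in x and y: 225(x + 4)² + 289(y - 11)² = 26456 + 3600 + 34969 = 65025
Dividing both sides by 65025: (x + 4)²/289 + (y - 11)²/225 = 1
Ellipse, center (-4, 11), major axis horizontal; a² = 289, b² = 225.
c² = a² - b² = 289 - 225 = 64, so c = 8.
Foci lie on the horizontal axis through the center: (h ± c, k).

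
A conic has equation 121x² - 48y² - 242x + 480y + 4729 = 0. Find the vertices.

(1, -6) and (1, 16)

121(x² - 2x) -48(y² - 10y) = -4729
Complete the square: 121(x - 1)² -48(y - 5)² = -4729 + 121 - 1200 = -5808
Divide by -5808: (y - 5)²/121 - (x - 1)²/48 = 1
Hyperbola, center (1, 5), transverse axis vertical; a² = 121, b² = 48.
a = 11. Vertices at (h, k ± a).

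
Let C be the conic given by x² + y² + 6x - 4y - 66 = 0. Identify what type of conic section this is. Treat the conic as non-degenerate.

circle

No xy term. Coefficients of x² and y² are A = 1, C = 1.
A = C (same sign) ⇒ circle.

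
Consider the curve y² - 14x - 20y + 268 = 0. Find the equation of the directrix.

x = 17/2

Only y is squared. Complete the square in y: (y - 10)² = 14(x - 12).
Vertex (12, 10); 4p = 14 so p = 7/2. Opens right.
Directrix is the vertical line x = h − p = 12 − (7/2) = 17/2.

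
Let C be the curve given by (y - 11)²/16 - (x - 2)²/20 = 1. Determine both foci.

(2, 5) and (2, 17)

Center (2, 11). The positive term is the y-term, so the transverse axis is vertical; a² = 16, b² = 20.
c² = a² + b² = 16 + 20 = 36, so c = 6.
Foci lie on the vertical axis through the center: (h, k ± c).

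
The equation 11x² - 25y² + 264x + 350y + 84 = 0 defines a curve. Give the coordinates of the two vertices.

Collect terms: 11(x² + 24x) -25(y² - 14y) = -84
Completing the square gives 11(x + 12)² -25(y - 7)² = -84 + 1584 - 1225 = 275.
Divide through by 275 to get (x + 12)²/25 - (y - 7)²/11 = 1.
Hyperbola, center (-12, 7), transverse axis horizontal; a² = 25, b² = 11.
a = 5. Vertices at (h ± a, k).

(-17, 7) and (-7, 7)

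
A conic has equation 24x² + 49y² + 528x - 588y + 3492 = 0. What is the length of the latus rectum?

48/7

Group the x- and y-terms: 24(x² + 22x) + 49(y² - 12y) = -3492
Complete the square in x and y: 24(x + 11)² + 49(y - 6)² = -3492 + 2904 + 1764 = 1176
Dividing both sides by 1176: (x + 11)²/49 + (y - 6)²/24 = 1
Ellipse, center (-11, 6), major axis horizontal; a² = 49, b² = 24.
Latus rectum length = 2b²/a = 2·24/7 = 48/7.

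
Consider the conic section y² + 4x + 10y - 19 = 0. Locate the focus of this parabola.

Only y is squared. Complete the square in y: (y + 5)² = -4(x - 11).
Vertex (11, -5); 4p = -4 so p = -1. Opens left.
Focus is p units from the vertex along the axis: (h + p, k).

(10, -5)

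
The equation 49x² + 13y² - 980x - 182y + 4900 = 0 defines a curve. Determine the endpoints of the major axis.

(10, 0) and (10, 14)

Collect terms: 49(x² - 20x) + 13(y² - 14y) = -4900
49(x - 10)² + 13(y - 7)² = -4900 + 4900 + 637 = 637
Divide by 637: (x - 10)²/13 + (y - 7)²/49 = 1
Ellipse, center (10, 7), major axis vertical; a² = 49, b² = 13.
a = 7. Vertices at (h, k ± a).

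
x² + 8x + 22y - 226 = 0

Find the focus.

Only x is squared. Complete the square in x: (x + 4)² = -22(y - 11).
Vertex (-4, 11); 4p = -22 so p = -11/2. Opens down.
Focus is p units from the vertex along the axis: (h, k + p).

(-4, 11/2)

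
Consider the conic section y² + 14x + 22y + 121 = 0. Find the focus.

(-7/2, -11)

Only y is squared. Complete the square in y: (y + 11)² = -14x.
Vertex (0, -11); 4p = -14 so p = -7/2. Opens left.
Focus is p units from the vertex along the axis: (h + p, k).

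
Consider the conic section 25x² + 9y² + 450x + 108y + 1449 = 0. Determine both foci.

Group the x- and y-terms: 25(x² + 18x) + 9(y² + 12y) = -1449
Complete the square: 25(x + 9)² + 9(y + 6)² = -1449 + 2025 + 324 = 900
Divide by 900: (x + 9)²/36 + (y + 6)²/100 = 1
Ellipse, center (-9, -6), major axis vertical; a² = 100, b² = 36.
c² = a² - b² = 100 - 36 = 64, so c = 8.
Foci lie on the vertical axis through the center: (h, k ± c).

(-9, -14) and (-9, 2)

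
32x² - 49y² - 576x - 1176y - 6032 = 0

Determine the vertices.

(2, -12) and (16, -12)

Collect terms: 32(x² - 18x) -49(y² + 24y) = 6032
32(x - 9)² -49(y + 12)² = 6032 + 2592 - 7056 = 1568
Dividing both sides by 1568: (x - 9)²/49 - (y + 12)²/32 = 1
Hyperbola, center (9, -12), transverse axis horizontal; a² = 49, b² = 32.
a = 7. Vertices at (h ± a, k).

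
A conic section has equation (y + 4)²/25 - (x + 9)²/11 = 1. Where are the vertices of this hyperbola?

(-9, -9) and (-9, 1)

Center (-9, -4). The positive term is the y-term, so the transverse axis is vertical; a² = 25, b² = 11.
a = 5. Vertices at (h, k ± a).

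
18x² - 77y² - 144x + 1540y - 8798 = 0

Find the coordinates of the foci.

(4 - √95, 10) and (4 + √95, 10)

Group the x- and y-terms: 18(x² - 8x) -77(y² - 20y) = 8798
Completing the square gives 18(x - 4)² -77(y - 10)² = 8798 + 288 - 7700 = 1386.
Divide by 1386: (x - 4)²/77 - (y - 10)²/18 = 1
Hyperbola, center (4, 10), transverse axis horizontal; a² = 77, b² = 18.
c² = a² + b² = 77 + 18 = 95, so c = √95.
Foci lie on the horizontal axis through the center: (h ± c, k).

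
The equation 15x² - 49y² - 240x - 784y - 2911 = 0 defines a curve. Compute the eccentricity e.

Group the x- and y-terms: 15(x² - 16x) -49(y² + 16y) = 2911
Complete the square: 15(x - 8)² -49(y + 8)² = 2911 + 960 - 3136 = 735
Dividing both sides by 735: (x - 8)²/49 - (y + 8)²/15 = 1
Hyperbola, center (8, -8), transverse axis horizontal; a² = 49, b² = 15.
c² = a² + b² = 64, so c = 8.
e = c/a = 8/7.

e = 8/7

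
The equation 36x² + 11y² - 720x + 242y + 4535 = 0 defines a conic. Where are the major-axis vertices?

(10, -17) and (10, -5)

36(x² - 20x) + 11(y² + 22y) = -4535
Completing the square gives 36(x - 10)² + 11(y + 11)² = -4535 + 3600 + 1331 = 396.
Divide by 396: (x - 10)²/11 + (y + 11)²/36 = 1
Ellipse, center (10, -11), major axis vertical; a² = 36, b² = 11.
a = 6. Vertices at (h, k ± a).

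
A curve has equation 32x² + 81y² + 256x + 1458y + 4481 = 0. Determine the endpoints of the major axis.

Rearranging, 32(x² + 8x) + 81(y² + 18y) = -4481.
Complete the square in x and y: 32(x + 4)² + 81(y + 9)² = -4481 + 512 + 6561 = 2592
Dividing both sides by 2592: (x + 4)²/81 + (y + 9)²/32 = 1
Ellipse, center (-4, -9), major axis horizontal; a² = 81, b² = 32.
a = 9. Vertices at (h ± a, k).

(-13, -9) and (5, -9)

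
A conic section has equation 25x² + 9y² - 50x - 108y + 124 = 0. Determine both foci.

Rearranging, 25(x² - 2x) + 9(y² - 12y) = -124.
25(x - 1)² + 9(y - 6)² = -124 + 25 + 324 = 225
Divide by 225: (x - 1)²/9 + (y - 6)²/25 = 1
Ellipse, center (1, 6), major axis vertical; a² = 25, b² = 9.
c² = a² - b² = 25 - 9 = 16, so c = 4.
Foci lie on the vertical axis through the center: (h, k ± c).

(1, 2) and (1, 10)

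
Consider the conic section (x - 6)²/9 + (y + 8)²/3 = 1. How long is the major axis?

6

Center (6, -8). The larger denominator 9 sits under the x-term, so the major axis is horizontal; a² = 9, b² = 3.
a² = 9 so a = 3; the major axis has length 2a = 6.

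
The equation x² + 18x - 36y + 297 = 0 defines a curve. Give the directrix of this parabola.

y = -3

Only x is squared. Complete the square in x: (x + 9)² = 36(y - 6).
Vertex (-9, 6); 4p = 36 so p = 9. Opens up.
Directrix is the horizontal line y = k − p = 6 − (9) = -3.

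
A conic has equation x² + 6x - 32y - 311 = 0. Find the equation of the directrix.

y = -18

Only x is squared. Complete the square in x: (x + 3)² = 32(y + 10).
Vertex (-3, -10); 4p = 32 so p = 8. Opens up.
Directrix is the horizontal line y = k − p = -10 − (8) = -18.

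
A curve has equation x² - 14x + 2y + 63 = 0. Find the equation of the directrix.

Only x is squared. Complete the square in x: (x - 7)² = -2(y + 7).
Vertex (7, -7); 4p = -2 so p = -1/2. Opens down.
Directrix is the horizontal line y = k − p = -7 − (-1/2) = -13/2.

y = -13/2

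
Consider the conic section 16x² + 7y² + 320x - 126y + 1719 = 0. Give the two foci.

16(x² + 20x) + 7(y² - 18y) = -1719
Completing the square gives 16(x + 10)² + 7(y - 9)² = -1719 + 1600 + 567 = 448.
Divide by 448: (x + 10)²/28 + (y - 9)²/64 = 1
Ellipse, center (-10, 9), major axis vertical; a² = 64, b² = 28.
c² = a² - b² = 64 - 28 = 36, so c = 6.
Foci lie on the vertical axis through the center: (h, k ± c).

(-10, 3) and (-10, 15)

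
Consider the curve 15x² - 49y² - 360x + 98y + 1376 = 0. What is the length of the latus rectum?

Collect terms: 15(x² - 24x) -49(y² - 2y) = -1376
Complete the square in x and y: 15(x - 12)² -49(y - 1)² = -1376 + 2160 - 49 = 735
Dividing both sides by 735: (x - 12)²/49 - (y - 1)²/15 = 1
Hyperbola, center (12, 1), transverse axis horizontal; a² = 49, b² = 15.
Latus rectum length = 2b²/a = 2·15/7 = 30/7.

30/7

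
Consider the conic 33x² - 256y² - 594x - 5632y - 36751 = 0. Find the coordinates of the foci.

Group: 33(x² - 18x) -256(y² + 22y) = 36751
Complete the square in x and y: 33(x - 9)² -256(y + 11)² = 36751 + 2673 - 30976 = 8448
Dividing both sides by 8448: (x - 9)²/256 - (y + 11)²/33 = 1
Hyperbola, center (9, -11), transverse axis horizontal; a² = 256, b² = 33.
c² = a² + b² = 256 + 33 = 289, so c = 17.
Foci lie on the horizontal axis through the center: (h ± c, k).

(-8, -11) and (26, -11)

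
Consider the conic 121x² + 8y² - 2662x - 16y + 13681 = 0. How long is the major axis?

22

121(x² - 22x) + 8(y² - 2y) = -13681
Complete the square: 121(x - 11)² + 8(y - 1)² = -13681 + 14641 + 8 = 968
Divide by 968: (x - 11)²/8 + (y - 1)²/121 = 1
Ellipse, center (11, 1), major axis vertical; a² = 121, b² = 8.
a² = 121 so a = 11; the major axis has length 2a = 22.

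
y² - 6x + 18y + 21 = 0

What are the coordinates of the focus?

(-17/2, -9)

Only y is squared. Complete the square in y: (y + 9)² = 6(x + 10).
Vertex (-10, -9); 4p = 6 so p = 3/2. Opens right.
Focus is p units from the vertex along the axis: (h + p, k).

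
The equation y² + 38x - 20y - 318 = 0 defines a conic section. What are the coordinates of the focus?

(3/2, 10)

Only y is squared. Complete the square in y: (y - 10)² = -38(x - 11).
Vertex (11, 10); 4p = -38 so p = -19/2. Opens left.
Focus is p units from the vertex along the axis: (h + p, k).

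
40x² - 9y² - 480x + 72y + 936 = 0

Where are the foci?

(-1, 4) and (13, 4)

Group: 40(x² - 12x) -9(y² - 8y) = -936
40(x - 6)² -9(y - 4)² = -936 + 1440 - 144 = 360
Divide by 360: (x - 6)²/9 - (y - 4)²/40 = 1
Hyperbola, center (6, 4), transverse axis horizontal; a² = 9, b² = 40.
c² = a² + b² = 9 + 40 = 49, so c = 7.
Foci lie on the horizontal axis through the center: (h ± c, k).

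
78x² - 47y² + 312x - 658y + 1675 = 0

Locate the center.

78(x² + 4x) -47(y² + 14y) = -1675
78(x + 2)² -47(y + 7)² = -1675 + 312 - 2303 = -3666
Divide by -3666: (y + 7)²/78 - (x + 2)²/47 = 1
Hyperbola with center (-2, -7).

(-2, -7)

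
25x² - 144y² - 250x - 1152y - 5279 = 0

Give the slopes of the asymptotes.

Group the x- and y-terms: 25(x² - 10x) -144(y² + 8y) = 5279
Complete the square: 25(x - 5)² -144(y + 4)² = 5279 + 625 - 2304 = 3600
Divide through by 3600 to get (x - 5)²/144 - (y + 4)²/25 = 1.
Hyperbola, center (5, -4), transverse axis horizontal; a² = 144, b² = 25.
For a horizontal hyperbola the asymptotes have slope ±b/a.
Here that is ±5/12.

5/12 and -5/12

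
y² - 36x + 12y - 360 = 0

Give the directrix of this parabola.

x = -20

Only y is squared. Complete the square in y: (y + 6)² = 36(x + 11).
Vertex (-11, -6); 4p = 36 so p = 9. Opens right.
Directrix is the vertical line x = h − p = -11 − (9) = -20.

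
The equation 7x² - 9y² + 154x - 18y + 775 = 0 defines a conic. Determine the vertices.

(-14, -1) and (-8, -1)

Group the x- and y-terms: 7(x² + 22x) -9(y² + 2y) = -775
Completing the square gives 7(x + 11)² -9(y + 1)² = -775 + 847 - 9 = 63.
Divide by 63: (x + 11)²/9 - (y + 1)²/7 = 1
Hyperbola, center (-11, -1), transverse axis horizontal; a² = 9, b² = 7.
a = 3. Vertices at (h ± a, k).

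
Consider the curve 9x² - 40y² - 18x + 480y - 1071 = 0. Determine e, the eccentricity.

9(x² - 2x) -40(y² - 12y) = 1071
9(x - 1)² -40(y - 6)² = 1071 + 9 - 1440 = -360
Dividing both sides by -360: (y - 6)²/9 - (x - 1)²/40 = 1
Hyperbola, center (1, 6), transverse axis vertical; a² = 9, b² = 40.
c² = a² + b² = 49, so c = 7.
e = c/a = 7/3.

e = 7/3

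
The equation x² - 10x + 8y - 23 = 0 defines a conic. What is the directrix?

Only x is squared. Complete the square in x: (x - 5)² = -8(y - 6).
Vertex (5, 6); 4p = -8 so p = -2. Opens down.
Directrix is the horizontal line y = k − p = 6 − (-2) = 8.

y = 8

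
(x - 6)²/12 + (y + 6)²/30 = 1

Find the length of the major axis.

2√30

Center (6, -6). The larger denominator 30 sits under the y-term, so the major axis is vertical; a² = 30, b² = 12.
a² = 30 so a = √30; the major axis has length 2a = 2√30.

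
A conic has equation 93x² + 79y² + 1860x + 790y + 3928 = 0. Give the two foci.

93(x² + 20x) + 79(y² + 10y) = -3928
Complete the square in x and y: 93(x + 10)² + 79(y + 5)² = -3928 + 9300 + 1975 = 7347
Divide through by 7347 to get (x + 10)²/79 + (y + 5)²/93 = 1.
Ellipse, center (-10, -5), major axis vertical; a² = 93, b² = 79.
c² = a² - b² = 93 - 79 = 14, so c = √14.
Foci lie on the vertical axis through the center: (h, k ± c).

(-10, -5 - √14) and (-10, -5 + √14)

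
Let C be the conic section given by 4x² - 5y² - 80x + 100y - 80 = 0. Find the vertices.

Group: 4(x² - 20x) -5(y² - 20y) = 80
Completing the square gives 4(x - 10)² -5(y - 10)² = 80 + 400 - 500 = -20.
Dividing both sides by -20: (y - 10)²/4 - (x - 10)²/5 = 1
Hyperbola, center (10, 10), transverse axis vertical; a² = 4, b² = 5.
a = 2. Vertices at (h, k ± a).

(10, 8) and (10, 12)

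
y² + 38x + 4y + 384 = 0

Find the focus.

(-39/2, -2)

Only y is squared. Complete the square in y: (y + 2)² = -38(x + 10).
Vertex (-10, -2); 4p = -38 so p = -19/2. Opens left.
Focus is p units from the vertex along the axis: (h + p, k).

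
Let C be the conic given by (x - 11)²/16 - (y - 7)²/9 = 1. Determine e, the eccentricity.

e = 5/4

Center (11, 7). The positive term is the x-term, so the transverse axis is horizontal; a² = 16, b² = 9.
c² = a² + b² = 25, so c = 5.
e = c/a = 5/4.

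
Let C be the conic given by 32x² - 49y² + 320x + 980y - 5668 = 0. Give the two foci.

Collect terms: 32(x² + 10x) -49(y² - 20y) = 5668
Complete the square in x and y: 32(x + 5)² -49(y - 10)² = 5668 + 800 - 4900 = 1568
Divide by 1568: (x + 5)²/49 - (y - 10)²/32 = 1
Hyperbola, center (-5, 10), transverse axis horizontal; a² = 49, b² = 32.
c² = a² + b² = 49 + 32 = 81, so c = 9.
Foci lie on the horizontal axis through the center: (h ± c, k).

(-14, 10) and (4, 10)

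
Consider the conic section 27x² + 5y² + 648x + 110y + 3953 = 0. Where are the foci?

Rearranging, 27(x² + 24x) + 5(y² + 22y) = -3953.
Completing the square gives 27(x + 12)² + 5(y + 11)² = -3953 + 3888 + 605 = 540.
Dividing both sides by 540: (x + 12)²/20 + (y + 11)²/108 = 1
Ellipse, center (-12, -11), major axis vertical; a² = 108, b² = 20.
c² = a² - b² = 108 - 20 = 88, so c = 2√22.
Foci lie on the vertical axis through the center: (h, k ± c).

(-12, -11 - 2√22) and (-12, -11 + 2√22)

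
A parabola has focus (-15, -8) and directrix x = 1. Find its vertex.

(-7, -8)

The vertex is the midpoint between the focus and the directrix along the axis of symmetry.
Axis is horizontal (directrix is vertical). Vertex x-coordinate = (-15 + 1)/2 = -7; y-coordinate = -8.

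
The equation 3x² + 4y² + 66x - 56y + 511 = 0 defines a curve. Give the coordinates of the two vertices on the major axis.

(-15, 7) and (-7, 7)

3(x² + 22x) + 4(y² - 14y) = -511
Completing the square gives 3(x + 11)² + 4(y - 7)² = -511 + 363 + 196 = 48.
Dividing both sides by 48: (x + 11)²/16 + (y - 7)²/12 = 1
Ellipse, center (-11, 7), major axis horizontal; a² = 16, b² = 12.
a = 4. Vertices at (h ± a, k).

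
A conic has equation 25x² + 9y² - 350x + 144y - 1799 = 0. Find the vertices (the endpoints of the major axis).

(7, -28) and (7, 12)

25(x² - 14x) + 9(y² + 16y) = 1799
Completing the square gives 25(x - 7)² + 9(y + 8)² = 1799 + 1225 + 576 = 3600.
Divide by 3600: (x - 7)²/144 + (y + 8)²/400 = 1
Ellipse, center (7, -8), major axis vertical; a² = 400, b² = 144.
a = 20. Vertices at (h, k ± a).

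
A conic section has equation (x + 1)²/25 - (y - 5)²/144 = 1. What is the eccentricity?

e = 13/5

Center (-1, 5). The positive term is the x-term, so the transverse axis is horizontal; a² = 25, b² = 144.
c² = a² + b² = 169, so c = 13.
e = c/a = 13/5.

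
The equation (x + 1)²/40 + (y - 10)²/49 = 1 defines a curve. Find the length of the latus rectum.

Center (-1, 10). The larger denominator 49 sits under the y-term, so the major axis is vertical; a² = 49, b² = 40.
Latus rectum length = 2b²/a = 2·40/7 = 80/7.

80/7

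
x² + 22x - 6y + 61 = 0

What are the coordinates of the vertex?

Only x is squared. Complete the square in x: (x + 11)² = 6(y + 10).
Vertex (-11, -10); 4p = 6 so p = 3/2. Opens up.

(-11, -10)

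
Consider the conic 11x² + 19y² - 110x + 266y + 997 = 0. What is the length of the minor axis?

11(x² - 10x) + 19(y² + 14y) = -997
11(x - 5)² + 19(y + 7)² = -997 + 275 + 931 = 209
Divide through by 209 to get (x - 5)²/19 + (y + 7)²/11 = 1.
Ellipse, center (5, -7), major axis horizontal; a² = 19, b² = 11.
b² = 11 so b = √11; the minor axis has length 2b = 2√11.

2√11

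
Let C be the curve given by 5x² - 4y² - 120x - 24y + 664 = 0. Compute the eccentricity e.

e = 3/2

Group the x- and y-terms: 5(x² - 24x) -4(y² + 6y) = -664
5(x - 12)² -4(y + 3)² = -664 + 720 - 36 = 20
Dividing both sides by 20: (x - 12)²/4 - (y + 3)²/5 = 1
Hyperbola, center (12, -3), transverse axis horizontal; a² = 4, b² = 5.
c² = a² + b² = 9, so c = 3.
e = c/a = 3/2.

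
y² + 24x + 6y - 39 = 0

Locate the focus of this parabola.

(-4, -3)

Only y is squared. Complete the square in y: (y + 3)² = -24(x - 2).
Vertex (2, -3); 4p = -24 so p = -6. Opens left.
Focus is p units from the vertex along the axis: (h + p, k).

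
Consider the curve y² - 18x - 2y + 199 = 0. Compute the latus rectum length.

18

Only y is squared. Complete the square in y: (y - 1)² = 18(x - 11).
Vertex (11, 1); 4p = 18 so p = 9/2. Opens right.
Latus rectum length = |4p| = 18.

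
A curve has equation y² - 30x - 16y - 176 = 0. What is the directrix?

x = -31/2

Only y is squared. Complete the square in y: (y - 8)² = 30(x + 8).
Vertex (-8, 8); 4p = 30 so p = 15/2. Opens right.
Directrix is the vertical line x = h − p = -8 − (15/2) = -31/2.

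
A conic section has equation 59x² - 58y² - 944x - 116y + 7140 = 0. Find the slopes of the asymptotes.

Collect terms: 59(x² - 16x) -58(y² + 2y) = -7140
59(x - 8)² -58(y + 1)² = -7140 + 3776 - 58 = -3422
Divide through by -3422 to get (y + 1)²/59 - (x - 8)²/58 = 1.
Hyperbola, center (8, -1), transverse axis vertical; a² = 59, b² = 58.
For a vertical hyperbola the asymptotes have slope ±a/b.
Here that is ±√59/√58 = ±√3422/58.

√3422/58 and -√3422/58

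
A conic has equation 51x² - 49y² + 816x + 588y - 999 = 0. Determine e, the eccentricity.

e = 10/7

Rearranging, 51(x² + 16x) -49(y² - 12y) = 999.
Complete the square: 51(x + 8)² -49(y - 6)² = 999 + 3264 - 1764 = 2499
Divide through by 2499 to get (x + 8)²/49 - (y - 6)²/51 = 1.
Hyperbola, center (-8, 6), transverse axis horizontal; a² = 49, b² = 51.
c² = a² + b² = 100, so c = 10.
e = c/a = 10/7.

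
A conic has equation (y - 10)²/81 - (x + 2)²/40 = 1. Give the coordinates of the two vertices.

(-2, 1) and (-2, 19)

Center (-2, 10). The positive term is the y-term, so the transverse axis is vertical; a² = 81, b² = 40.
a = 9. Vertices at (h, k ± a).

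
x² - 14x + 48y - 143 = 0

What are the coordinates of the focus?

(7, -8)

Only x is squared. Complete the square in x: (x - 7)² = -48(y - 4).
Vertex (7, 4); 4p = -48 so p = -12. Opens down.
Focus is p units from the vertex along the axis: (h, k + p).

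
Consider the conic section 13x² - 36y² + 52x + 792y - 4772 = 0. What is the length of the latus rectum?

13/3

Group: 13(x² + 4x) -36(y² - 22y) = 4772
Completing the square gives 13(x + 2)² -36(y - 11)² = 4772 + 52 - 4356 = 468.
Divide by 468: (x + 2)²/36 - (y - 11)²/13 = 1
Hyperbola, center (-2, 11), transverse axis horizontal; a² = 36, b² = 13.
Latus rectum length = 2b²/a = 2·13/6 = 13/3.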